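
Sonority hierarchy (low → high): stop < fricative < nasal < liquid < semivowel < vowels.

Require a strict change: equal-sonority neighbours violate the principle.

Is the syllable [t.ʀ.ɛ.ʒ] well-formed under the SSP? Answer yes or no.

Onset: /t/ is a stop (sonority 1), /ʀ/ is a liquid (sonority 4); then the nucleus /ɛ/ (sonority 6).
Onset profile 1-4-6 — rises to the nucleus.
Coda: /ʒ/ is a fricative (sonority 2).
Coda profile 6-2 — falls from the nucleus.

yes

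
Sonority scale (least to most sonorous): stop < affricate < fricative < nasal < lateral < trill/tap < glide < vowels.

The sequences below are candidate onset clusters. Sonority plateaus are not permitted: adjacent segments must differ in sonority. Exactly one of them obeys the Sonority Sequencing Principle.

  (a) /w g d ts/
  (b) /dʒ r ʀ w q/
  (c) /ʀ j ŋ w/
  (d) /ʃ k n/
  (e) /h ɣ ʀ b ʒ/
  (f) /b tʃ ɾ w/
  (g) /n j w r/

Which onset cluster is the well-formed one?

(a) sonority 7-1-1-2: ill-formed.
(b) sonority 2-6-6-7-1: ill-formed.
(c) sonority 6-7-4-7: ill-formed.
(d) sonority 3-1-4: ill-formed.
(e) sonority 3-3-6-1-3: ill-formed.
(f) sonority 1-2-6-7: well-formed.
(g) sonority 4-7-7-6: ill-formed.

f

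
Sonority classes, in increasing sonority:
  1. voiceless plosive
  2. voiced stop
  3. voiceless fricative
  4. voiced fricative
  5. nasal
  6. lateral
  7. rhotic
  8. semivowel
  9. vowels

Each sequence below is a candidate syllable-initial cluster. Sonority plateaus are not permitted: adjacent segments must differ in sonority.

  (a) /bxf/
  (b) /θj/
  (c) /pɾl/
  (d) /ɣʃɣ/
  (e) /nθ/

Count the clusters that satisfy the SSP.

(a) /bxf/: profile 2-3-3 — violates.
(b) /θj/: profile 3-8 — obeys.
(c) /pɾl/: profile 1-7-6 — violates.
(d) /ɣʃɣ/: profile 4-3-4 — violates.
(e) /nθ/: profile 5-3 — violates.

1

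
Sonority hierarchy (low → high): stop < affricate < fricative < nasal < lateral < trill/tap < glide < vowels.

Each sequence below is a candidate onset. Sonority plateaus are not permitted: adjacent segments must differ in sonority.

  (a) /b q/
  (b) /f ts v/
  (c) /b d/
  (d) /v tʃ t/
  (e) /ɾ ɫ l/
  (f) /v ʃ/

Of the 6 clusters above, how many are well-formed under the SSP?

(a) sonority 1-1: ill-formed.
(b) sonority 3-2-3: ill-formed.
(c) sonority 1-1: ill-formed.
(d) sonority 3-2-1: ill-formed.
(e) sonority 6-5-5: ill-formed.
(f) sonority 3-3: ill-formed.

0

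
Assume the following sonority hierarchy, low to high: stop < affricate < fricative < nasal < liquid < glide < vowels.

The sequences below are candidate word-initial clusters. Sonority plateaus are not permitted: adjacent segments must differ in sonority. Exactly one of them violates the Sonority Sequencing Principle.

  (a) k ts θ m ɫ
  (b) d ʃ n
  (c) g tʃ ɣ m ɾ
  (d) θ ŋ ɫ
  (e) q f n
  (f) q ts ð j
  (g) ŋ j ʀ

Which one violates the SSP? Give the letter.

(a) k ts θ m ɫ: profile 1-2-3-4-5 — obeys.
(b) d ʃ n: profile 1-3-4 — obeys.
(c) g tʃ ɣ m ɾ: profile 1-2-3-4-5 — obeys.
(d) θ ŋ ɫ: profile 3-4-5 — obeys.
(e) q f n: profile 1-3-4 — obeys.
(f) q ts ð j: profile 1-2-3-6 — obeys.
(g) ŋ j ʀ: profile 4-6-5 — violates.

g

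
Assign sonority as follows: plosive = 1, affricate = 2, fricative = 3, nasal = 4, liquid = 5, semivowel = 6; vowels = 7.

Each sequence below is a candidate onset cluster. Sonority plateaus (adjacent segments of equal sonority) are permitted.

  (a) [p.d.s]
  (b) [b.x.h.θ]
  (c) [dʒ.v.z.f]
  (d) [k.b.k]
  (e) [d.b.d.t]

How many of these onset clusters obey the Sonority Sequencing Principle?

(a) sonority 1-1-3: well-formed.
(b) sonority 1-3-3-3: well-formed.
(c) sonority 2-3-3-3: well-formed.
(d) sonority 1-1-1: well-formed.
(e) sonority 1-1-1-1: well-formed.

5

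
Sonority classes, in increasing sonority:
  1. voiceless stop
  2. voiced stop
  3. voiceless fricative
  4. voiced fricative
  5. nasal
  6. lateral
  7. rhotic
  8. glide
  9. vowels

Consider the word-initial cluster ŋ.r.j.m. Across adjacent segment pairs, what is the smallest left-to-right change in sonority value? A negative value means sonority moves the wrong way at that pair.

/ŋ/ is a nasal (sonority 5).
/r/ is a rhotic (sonority 7).
/j/ is a glide (sonority 8).
/m/ is a nasal (sonority 5).
/ŋ/→/r/: change +2.
/r/→/j/: change +1.
/j/→/m/: change -3.
Minimum = -3.

-3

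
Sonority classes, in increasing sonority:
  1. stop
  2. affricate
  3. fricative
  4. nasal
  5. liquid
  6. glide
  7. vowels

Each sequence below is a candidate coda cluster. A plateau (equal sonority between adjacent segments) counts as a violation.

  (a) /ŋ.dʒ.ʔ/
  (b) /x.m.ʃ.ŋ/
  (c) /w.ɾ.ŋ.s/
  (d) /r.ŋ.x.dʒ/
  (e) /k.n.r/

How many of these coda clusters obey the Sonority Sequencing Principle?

(a) sonority 4-2-1: well-formed.
(b) sonority 3-4-3-4: ill-formed.
(c) sonority 6-5-4-3: well-formed.
(d) sonority 5-4-3-2: well-formed.
(e) sonority 1-4-5: ill-formed.

3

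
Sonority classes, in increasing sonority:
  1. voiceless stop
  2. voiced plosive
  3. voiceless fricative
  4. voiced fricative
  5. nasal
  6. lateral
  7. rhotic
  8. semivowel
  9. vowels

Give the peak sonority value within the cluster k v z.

/k/: voiceless stop = 1.
/v/: voiced fricative = 4.
/z/: voiced fricative = 4.
The maximum is 4.

4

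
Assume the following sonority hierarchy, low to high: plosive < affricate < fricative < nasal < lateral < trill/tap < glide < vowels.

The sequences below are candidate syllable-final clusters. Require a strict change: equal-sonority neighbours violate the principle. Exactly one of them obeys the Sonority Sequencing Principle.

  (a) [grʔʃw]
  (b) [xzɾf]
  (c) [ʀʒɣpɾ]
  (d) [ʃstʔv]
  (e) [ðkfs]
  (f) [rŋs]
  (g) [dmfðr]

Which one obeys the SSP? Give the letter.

f

(a) sonority 1-6-1-3-7: ill-formed.
(b) sonority 3-3-6-3: ill-formed.
(c) sonority 6-3-3-1-6: ill-formed.
(d) sonority 3-3-1-1-3: ill-formed.
(e) sonority 3-1-3-3: ill-formed.
(f) sonority 6-4-3: well-formed.
(g) sonority 1-4-3-3-6: ill-formed.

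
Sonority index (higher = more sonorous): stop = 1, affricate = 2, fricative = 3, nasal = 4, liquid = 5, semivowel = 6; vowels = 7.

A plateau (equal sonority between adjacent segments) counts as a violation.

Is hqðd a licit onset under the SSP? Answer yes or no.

/h/ is a fricative (sonority 3).
/q/ is a stop (sonority 1).
/ð/ is a fricative (sonority 3).
/d/ is a stop (sonority 1).
The profile is 3-1-3-1. Between /h/ (3) and /q/ (1) sonority does not rise, so the cluster violates the SSP.

no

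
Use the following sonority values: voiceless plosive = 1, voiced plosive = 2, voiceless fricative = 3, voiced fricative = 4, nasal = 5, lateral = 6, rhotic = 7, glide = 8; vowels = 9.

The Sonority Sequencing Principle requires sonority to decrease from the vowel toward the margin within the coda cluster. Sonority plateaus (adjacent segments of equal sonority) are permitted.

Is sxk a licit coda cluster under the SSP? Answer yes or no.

/s/ is a voiceless fricative (sonority 3).
/x/ is a voiceless fricative (sonority 3).
/k/ is a voiceless plosive (sonority 1).
The profile 3-3-1 is non-increasing (plateaus allowed), so the coda cluster satisfies the SSP.

yes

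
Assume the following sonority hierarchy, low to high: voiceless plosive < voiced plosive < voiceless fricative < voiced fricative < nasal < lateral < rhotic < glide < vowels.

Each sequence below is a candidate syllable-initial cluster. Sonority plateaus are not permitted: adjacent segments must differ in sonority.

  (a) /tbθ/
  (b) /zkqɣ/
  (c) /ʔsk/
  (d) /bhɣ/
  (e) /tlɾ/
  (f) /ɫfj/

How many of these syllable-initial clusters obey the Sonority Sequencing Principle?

(a) sonority 1-2-3: well-formed.
(b) sonority 4-1-1-4: ill-formed.
(c) sonority 1-3-1: ill-formed.
(d) sonority 2-3-4: well-formed.
(e) sonority 1-6-7: well-formed.
(f) sonority 6-3-8: ill-formed.

3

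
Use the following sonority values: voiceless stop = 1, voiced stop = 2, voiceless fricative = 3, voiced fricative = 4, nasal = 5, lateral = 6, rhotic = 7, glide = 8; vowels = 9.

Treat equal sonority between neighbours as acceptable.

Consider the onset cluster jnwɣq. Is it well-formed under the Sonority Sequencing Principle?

/j/: glide = 8.
/n/: nasal = 5.
/w/: glide = 8.
/ɣ/: voiced fricative = 4.
/q/: voiceless stop = 1.
The profile is 8-5-8-4-1. Between /j/ (8) and /n/ (5) sonority does not rise, so the cluster violates the SSP.

no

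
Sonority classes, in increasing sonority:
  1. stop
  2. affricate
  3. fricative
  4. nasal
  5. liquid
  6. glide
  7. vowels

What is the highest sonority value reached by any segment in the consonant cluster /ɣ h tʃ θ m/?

/ɣ/ is a fricative (sonority 3).
/h/ is a fricative (sonority 3).
/tʃ/ is an affricate (sonority 2).
/θ/ is a fricative (sonority 3).
/m/ is a nasal (sonority 4).
The maximum is 4.

4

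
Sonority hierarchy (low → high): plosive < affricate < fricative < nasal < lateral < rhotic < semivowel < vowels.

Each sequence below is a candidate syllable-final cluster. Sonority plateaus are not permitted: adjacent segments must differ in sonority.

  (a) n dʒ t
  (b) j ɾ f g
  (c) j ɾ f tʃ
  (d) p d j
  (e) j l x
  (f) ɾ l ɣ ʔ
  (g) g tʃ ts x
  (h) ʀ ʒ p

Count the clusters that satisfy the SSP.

6

(a) 4-2-1 → obeys
(b) 7-6-3-1 → obeys
(c) 7-6-3-2 → obeys
(d) 1-1-7 → violates
(e) 7-5-3 → obeys
(f) 6-5-3-1 → obeys
(g) 1-2-2-3 → violates
(h) 6-3-1 → obeys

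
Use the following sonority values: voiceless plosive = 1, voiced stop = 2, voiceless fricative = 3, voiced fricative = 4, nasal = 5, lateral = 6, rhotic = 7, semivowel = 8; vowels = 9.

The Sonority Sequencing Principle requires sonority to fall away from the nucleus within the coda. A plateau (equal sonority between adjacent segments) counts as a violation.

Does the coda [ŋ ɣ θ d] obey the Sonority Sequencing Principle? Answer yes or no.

yes

/ŋ/: nasal = 5.
/ɣ/: voiced fricative = 4.
/θ/: voiceless fricative = 3.
/d/: voiced stop = 2.
The profile 5-4-3-2 strictly falls, so the coda satisfies the SSP.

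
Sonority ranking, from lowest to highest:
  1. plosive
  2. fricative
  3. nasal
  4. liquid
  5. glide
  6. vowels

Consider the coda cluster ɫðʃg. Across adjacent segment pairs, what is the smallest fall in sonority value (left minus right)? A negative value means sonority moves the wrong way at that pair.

0

/ɫ/ — liquid, sonority 4.
/ð/ — fricative, sonority 2.
/ʃ/ — fricative, sonority 2.
/g/ — plosive, sonority 1.
/ɫ/→/ð/: change +2.
/ð/→/ʃ/: change +0.
/ʃ/→/g/: change +1.
Minimum = 0.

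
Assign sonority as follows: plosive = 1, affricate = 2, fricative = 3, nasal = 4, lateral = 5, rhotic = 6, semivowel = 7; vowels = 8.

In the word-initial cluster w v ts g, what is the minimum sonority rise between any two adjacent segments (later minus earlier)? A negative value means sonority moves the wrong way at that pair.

-4

/w/ is a semivowel (sonority 7).
/v/ is a fricative (sonority 3).
/ts/ is an affricate (sonority 2).
/g/ is a plosive (sonority 1).
/w/→/v/: change -4.
/v/→/ts/: change -1.
/ts/→/g/: change -1.
Minimum = -4.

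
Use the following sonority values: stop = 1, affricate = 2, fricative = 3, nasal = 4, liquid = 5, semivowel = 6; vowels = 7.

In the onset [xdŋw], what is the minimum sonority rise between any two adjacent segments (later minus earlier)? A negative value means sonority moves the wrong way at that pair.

-2

/x/ is a fricative (sonority 3).
/d/ is a stop (sonority 1).
/ŋ/ is a nasal (sonority 4).
/w/ is a semivowel (sonority 6).
/x/→/d/: change -2.
/d/→/ŋ/: change +3.
/ŋ/→/w/: change +2.
Minimum = -2.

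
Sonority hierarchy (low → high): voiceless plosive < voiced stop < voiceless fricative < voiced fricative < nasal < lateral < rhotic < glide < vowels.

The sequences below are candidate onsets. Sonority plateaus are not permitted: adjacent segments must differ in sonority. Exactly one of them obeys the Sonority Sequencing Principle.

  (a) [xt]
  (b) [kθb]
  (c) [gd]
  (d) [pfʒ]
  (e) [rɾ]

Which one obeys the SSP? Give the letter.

(a) [xt]: profile 3-1 — violates.
(b) [kθb]: profile 1-3-2 — violates.
(c) [gd]: profile 2-2 — violates.
(d) [pfʒ]: profile 1-3-4 — obeys.
(e) [rɾ]: profile 7-7 — violates.

d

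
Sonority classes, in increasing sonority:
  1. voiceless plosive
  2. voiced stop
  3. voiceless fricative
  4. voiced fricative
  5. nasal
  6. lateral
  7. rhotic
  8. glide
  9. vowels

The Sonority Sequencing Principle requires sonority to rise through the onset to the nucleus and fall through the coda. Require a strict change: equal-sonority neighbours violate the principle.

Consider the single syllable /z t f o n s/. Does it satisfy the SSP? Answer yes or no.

Onset: /z/ is a voiced fricative (sonority 4), /t/ is a voiceless plosive (sonority 1), /f/ is a voiceless fricative (sonority 3); then the nucleus /o/ (sonority 9).
Onset profile 4-1-3-9 — does not strictly rise throughout.
Coda: /n/ is a nasal (sonority 5), /s/ is a voiceless fricative (sonority 3).
Coda profile 9-5-3 — falls from the nucleus.

no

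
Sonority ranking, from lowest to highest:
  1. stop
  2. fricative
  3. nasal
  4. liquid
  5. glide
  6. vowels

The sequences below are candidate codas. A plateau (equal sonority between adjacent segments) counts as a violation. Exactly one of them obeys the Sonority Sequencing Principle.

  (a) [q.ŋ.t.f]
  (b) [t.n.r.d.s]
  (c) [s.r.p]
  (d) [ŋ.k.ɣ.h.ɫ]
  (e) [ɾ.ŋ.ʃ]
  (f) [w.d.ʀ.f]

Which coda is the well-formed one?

(a) sonority 1-3-1-2: ill-formed.
(b) sonority 1-3-4-1-2: ill-formed.
(c) sonority 2-4-1: ill-formed.
(d) sonority 3-1-2-2-4: ill-formed.
(e) sonority 4-3-2: well-formed.
(f) sonority 5-1-4-2: ill-formed.

e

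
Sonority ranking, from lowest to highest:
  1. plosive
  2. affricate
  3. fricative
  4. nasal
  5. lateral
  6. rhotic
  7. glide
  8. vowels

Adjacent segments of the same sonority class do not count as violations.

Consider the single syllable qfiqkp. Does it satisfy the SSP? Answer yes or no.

yes

Onset: /q/ is a plosive (sonority 1), /f/ is a fricative (sonority 3); then the nucleus /i/ (sonority 8).
Onset profile 1-3-8 — rises to the nucleus.
Coda: /q/ is a plosive (sonority 1), /k/ is a plosive (sonority 1), /p/ is a plosive (sonority 1).
Coda profile 8-1-1-1 — falls from the nucleus.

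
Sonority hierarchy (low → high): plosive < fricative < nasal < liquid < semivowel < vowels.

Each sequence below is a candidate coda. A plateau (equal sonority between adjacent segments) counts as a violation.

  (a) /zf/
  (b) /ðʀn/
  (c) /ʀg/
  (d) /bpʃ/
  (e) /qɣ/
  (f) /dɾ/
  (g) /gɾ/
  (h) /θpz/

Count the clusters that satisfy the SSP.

(a) sonority 2-2: ill-formed.
(b) sonority 2-4-3: ill-formed.
(c) sonority 4-1: well-formed.
(d) sonority 1-1-2: ill-formed.
(e) sonority 1-2: ill-formed.
(f) sonority 1-4: ill-formed.
(g) sonority 1-4: ill-formed.
(h) sonority 2-1-2: ill-formed.

1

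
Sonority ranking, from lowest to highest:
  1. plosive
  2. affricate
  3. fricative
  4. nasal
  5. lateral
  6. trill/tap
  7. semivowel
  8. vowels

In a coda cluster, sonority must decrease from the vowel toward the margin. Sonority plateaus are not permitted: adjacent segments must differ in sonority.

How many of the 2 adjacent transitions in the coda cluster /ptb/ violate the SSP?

/p/ — plosive, sonority 1.
/t/ — plosive, sonority 1.
/b/ — plosive, sonority 1.
/p/→/t/: 1→1 (plateau) — violation.
/t/→/b/: 1→1 (plateau) — violation.

2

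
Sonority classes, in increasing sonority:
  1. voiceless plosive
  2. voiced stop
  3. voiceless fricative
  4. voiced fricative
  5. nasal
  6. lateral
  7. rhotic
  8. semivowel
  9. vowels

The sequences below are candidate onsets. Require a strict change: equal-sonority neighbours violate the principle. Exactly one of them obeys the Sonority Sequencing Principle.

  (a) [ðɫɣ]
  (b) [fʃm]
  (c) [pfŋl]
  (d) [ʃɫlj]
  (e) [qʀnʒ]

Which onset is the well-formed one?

c

(a) 4-6-4 → violates
(b) 3-3-5 → violates
(c) 1-3-5-6 → obeys
(d) 3-6-6-8 → violates
(e) 1-7-5-4 → violates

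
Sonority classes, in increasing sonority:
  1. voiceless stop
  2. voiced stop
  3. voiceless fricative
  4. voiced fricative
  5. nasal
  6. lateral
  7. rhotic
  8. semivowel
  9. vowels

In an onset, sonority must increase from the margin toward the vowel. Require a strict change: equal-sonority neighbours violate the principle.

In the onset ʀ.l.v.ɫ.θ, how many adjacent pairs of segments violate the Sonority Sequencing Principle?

/ʀ/: rhotic = 7.
/l/: lateral = 6.
/v/: voiced fricative = 4.
/ɫ/: lateral = 6.
/θ/: voiceless fricative = 3.
/ʀ/→/l/: 7→6 (does not rise) — violation.
/l/→/v/: 6→4 (does not rise) — violation.
/v/→/ɫ/: 4→6 (rises) — ok.
/ɫ/→/θ/: 6→3 (does not rise) — violation.

3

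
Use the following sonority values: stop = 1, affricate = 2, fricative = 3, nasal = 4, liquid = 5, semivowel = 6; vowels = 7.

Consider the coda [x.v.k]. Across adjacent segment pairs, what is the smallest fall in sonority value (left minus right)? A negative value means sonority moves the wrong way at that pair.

0

/x/ is a fricative (sonority 3).
/v/ is a fricative (sonority 3).
/k/ is a stop (sonority 1).
/x/→/v/: change +0.
/v/→/k/: change +2.
Minimum = 0.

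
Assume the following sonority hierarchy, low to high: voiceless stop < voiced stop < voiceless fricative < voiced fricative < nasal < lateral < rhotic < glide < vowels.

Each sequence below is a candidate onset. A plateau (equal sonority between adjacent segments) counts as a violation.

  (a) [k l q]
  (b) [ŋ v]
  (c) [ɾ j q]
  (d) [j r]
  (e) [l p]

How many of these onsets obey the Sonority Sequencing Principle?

(a) sonority 1-6-1: ill-formed.
(b) sonority 5-4: ill-formed.
(c) sonority 7-8-1: ill-formed.
(d) sonority 8-7: ill-formed.
(e) sonority 6-1: ill-formed.

0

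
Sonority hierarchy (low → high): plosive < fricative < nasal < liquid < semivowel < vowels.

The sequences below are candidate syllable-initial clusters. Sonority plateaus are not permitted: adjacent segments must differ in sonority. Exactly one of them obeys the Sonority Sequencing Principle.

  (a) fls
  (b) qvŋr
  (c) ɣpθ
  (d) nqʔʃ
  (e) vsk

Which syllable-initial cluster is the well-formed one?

(a) fls: profile 2-4-2 — violates.
(b) qvŋr: profile 1-2-3-4 — obeys.
(c) ɣpθ: profile 2-1-2 — violates.
(d) nqʔʃ: profile 3-1-1-2 — violates.
(e) vsk: profile 2-2-1 — violates.

b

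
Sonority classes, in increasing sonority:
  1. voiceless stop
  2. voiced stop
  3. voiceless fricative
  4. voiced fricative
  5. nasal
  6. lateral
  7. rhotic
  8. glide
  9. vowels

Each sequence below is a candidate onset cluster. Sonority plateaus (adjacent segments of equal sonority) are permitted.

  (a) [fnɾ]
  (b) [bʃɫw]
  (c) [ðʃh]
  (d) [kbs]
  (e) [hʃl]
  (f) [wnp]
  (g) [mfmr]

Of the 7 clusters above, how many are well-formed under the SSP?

4

(a) sonority 3-5-7: well-formed.
(b) sonority 2-3-6-8: well-formed.
(c) sonority 4-3-3: ill-formed.
(d) sonority 1-2-3: well-formed.
(e) sonority 3-3-6: well-formed.
(f) sonority 8-5-1: ill-formed.
(g) sonority 5-3-5-7: ill-formed.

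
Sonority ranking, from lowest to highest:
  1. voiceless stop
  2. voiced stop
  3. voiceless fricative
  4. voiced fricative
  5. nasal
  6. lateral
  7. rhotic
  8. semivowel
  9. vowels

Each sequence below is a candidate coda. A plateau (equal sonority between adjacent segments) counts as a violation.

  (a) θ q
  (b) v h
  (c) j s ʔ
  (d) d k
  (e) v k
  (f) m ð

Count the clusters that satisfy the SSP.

(a) 3-1 → obeys
(b) 4-3 → obeys
(c) 8-3-1 → obeys
(d) 2-1 → obeys
(e) 4-1 → obeys
(f) 5-4 → obeys

6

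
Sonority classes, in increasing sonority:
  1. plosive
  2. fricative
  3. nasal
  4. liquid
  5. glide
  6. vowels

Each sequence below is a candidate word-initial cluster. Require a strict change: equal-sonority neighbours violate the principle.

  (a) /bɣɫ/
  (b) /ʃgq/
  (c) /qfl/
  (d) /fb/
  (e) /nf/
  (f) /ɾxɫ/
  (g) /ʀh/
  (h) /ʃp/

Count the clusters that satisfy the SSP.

(a) /bɣɫ/: profile 1-2-4 — obeys.
(b) /ʃgq/: profile 2-1-1 — violates.
(c) /qfl/: profile 1-2-4 — obeys.
(d) /fb/: profile 2-1 — violates.
(e) /nf/: profile 3-2 — violates.
(f) /ɾxɫ/: profile 4-2-4 — violates.
(g) /ʀh/: profile 4-2 — violates.
(h) /ʃp/: profile 2-1 — violates.

2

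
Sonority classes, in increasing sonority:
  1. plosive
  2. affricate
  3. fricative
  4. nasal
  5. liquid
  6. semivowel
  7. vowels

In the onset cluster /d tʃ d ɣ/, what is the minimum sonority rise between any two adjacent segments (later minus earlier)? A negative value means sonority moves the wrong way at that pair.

/d/ is a plosive (sonority 1).
/tʃ/ is an affricate (sonority 2).
/d/ is a plosive (sonority 1).
/ɣ/ is a fricative (sonority 3).
/d/→/tʃ/: change +1.
/tʃ/→/d/: change -1.
/d/→/ɣ/: change +2.
Minimum = -1.

-1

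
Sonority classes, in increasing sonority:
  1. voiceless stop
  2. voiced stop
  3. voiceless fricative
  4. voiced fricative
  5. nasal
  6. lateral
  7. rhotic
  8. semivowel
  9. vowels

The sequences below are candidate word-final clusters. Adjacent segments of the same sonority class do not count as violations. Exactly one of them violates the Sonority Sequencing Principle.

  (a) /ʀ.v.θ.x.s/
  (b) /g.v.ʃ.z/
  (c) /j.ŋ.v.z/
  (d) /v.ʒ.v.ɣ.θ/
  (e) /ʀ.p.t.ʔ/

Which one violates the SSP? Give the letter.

b

(a) sonority 7-4-3-3-3: well-formed.
(b) sonority 2-4-3-4: ill-formed.
(c) sonority 8-5-4-4: well-formed.
(d) sonority 4-4-4-4-3: well-formed.
(e) sonority 7-1-1-1: well-formed.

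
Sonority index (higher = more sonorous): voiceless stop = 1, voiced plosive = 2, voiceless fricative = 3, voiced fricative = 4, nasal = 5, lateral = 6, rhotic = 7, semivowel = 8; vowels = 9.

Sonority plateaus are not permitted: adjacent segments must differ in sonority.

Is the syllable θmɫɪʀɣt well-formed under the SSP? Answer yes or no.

yes

Onset: /θ/ is a voiceless fricative (sonority 3), /m/ is a nasal (sonority 5), /ɫ/ is a lateral (sonority 6); then the nucleus /ɪ/ (sonority 9).
Onset profile 3-5-6-9 — rises to the nucleus.
Coda: /ʀ/ is a rhotic (sonority 7), /ɣ/ is a voiced fricative (sonority 4), /t/ is a voiceless stop (sonority 1).
Coda profile 9-7-4-1 — falls from the nucleus.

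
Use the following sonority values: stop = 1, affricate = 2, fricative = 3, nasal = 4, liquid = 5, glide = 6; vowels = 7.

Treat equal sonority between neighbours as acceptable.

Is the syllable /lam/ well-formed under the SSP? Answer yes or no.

yes

Onset: /l/ is a liquid (sonority 5); then the nucleus /a/ (sonority 7).
Onset profile 5-7 — rises to the nucleus.
Coda: /m/ is a nasal (sonority 4).
Coda profile 7-4 — falls from the nucleus.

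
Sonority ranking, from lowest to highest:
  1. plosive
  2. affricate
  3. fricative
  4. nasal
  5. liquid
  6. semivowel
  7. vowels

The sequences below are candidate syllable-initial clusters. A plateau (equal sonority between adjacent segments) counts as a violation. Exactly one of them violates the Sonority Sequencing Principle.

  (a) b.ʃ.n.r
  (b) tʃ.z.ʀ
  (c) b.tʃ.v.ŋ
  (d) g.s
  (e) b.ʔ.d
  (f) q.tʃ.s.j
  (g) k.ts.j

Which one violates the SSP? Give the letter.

e

(a) b.ʃ.n.r: profile 1-3-4-5 — obeys.
(b) tʃ.z.ʀ: profile 2-3-5 — obeys.
(c) b.tʃ.v.ŋ: profile 1-2-3-4 — obeys.
(d) g.s: profile 1-3 — obeys.
(e) b.ʔ.d: profile 1-1-1 — violates.
(f) q.tʃ.s.j: profile 1-2-3-6 — obeys.
(g) k.ts.j: profile 1-2-6 — obeys.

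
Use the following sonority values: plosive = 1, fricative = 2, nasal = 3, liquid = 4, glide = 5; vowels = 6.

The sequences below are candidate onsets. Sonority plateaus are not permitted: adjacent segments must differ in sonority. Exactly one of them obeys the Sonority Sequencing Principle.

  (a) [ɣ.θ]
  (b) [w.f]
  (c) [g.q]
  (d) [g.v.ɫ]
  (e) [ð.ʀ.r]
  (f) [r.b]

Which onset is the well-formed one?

d

(a) 2-2 → violates
(b) 5-2 → violates
(c) 1-1 → violates
(d) 1-2-4 → obeys
(e) 2-4-4 → violates
(f) 4-1 → violates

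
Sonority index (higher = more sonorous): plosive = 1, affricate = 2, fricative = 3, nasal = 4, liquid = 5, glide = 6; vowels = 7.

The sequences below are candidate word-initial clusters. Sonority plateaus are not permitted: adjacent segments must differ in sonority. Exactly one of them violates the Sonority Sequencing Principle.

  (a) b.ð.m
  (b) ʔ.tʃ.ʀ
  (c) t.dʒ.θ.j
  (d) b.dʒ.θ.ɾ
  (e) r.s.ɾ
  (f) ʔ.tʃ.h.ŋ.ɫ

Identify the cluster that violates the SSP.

(a) sonority 1-3-4: well-formed.
(b) sonority 1-2-5: well-formed.
(c) sonority 1-2-3-6: well-formed.
(d) sonority 1-2-3-5: well-formed.
(e) sonority 5-3-5: ill-formed.
(f) sonority 1-2-3-4-5: well-formed.

e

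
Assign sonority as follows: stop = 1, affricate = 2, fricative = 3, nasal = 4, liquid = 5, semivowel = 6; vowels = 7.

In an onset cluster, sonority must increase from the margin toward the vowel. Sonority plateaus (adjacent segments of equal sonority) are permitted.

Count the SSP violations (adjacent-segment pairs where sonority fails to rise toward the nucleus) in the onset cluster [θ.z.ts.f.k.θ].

2

/θ/ — fricative, sonority 3.
/z/ — fricative, sonority 3.
/ts/ — affricate, sonority 2.
/f/ — fricative, sonority 3.
/k/ — stop, sonority 1.
/θ/ — fricative, sonority 3.
/θ/→/z/: 3→3 (plateau, allowed) — ok.
/z/→/ts/: 3→2 (does not rise) — violation.
/ts/→/f/: 2→3 (rises) — ok.
/f/→/k/: 3→1 (does not rise) — violation.
/k/→/θ/: 1→3 (rises) — ok.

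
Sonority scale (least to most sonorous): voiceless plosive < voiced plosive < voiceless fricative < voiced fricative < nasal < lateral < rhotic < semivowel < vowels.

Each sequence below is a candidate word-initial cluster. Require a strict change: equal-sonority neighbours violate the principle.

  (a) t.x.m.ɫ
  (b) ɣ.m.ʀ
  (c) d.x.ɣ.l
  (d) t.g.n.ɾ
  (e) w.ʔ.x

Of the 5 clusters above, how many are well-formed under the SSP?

(a) 1-3-5-6 → obeys
(b) 4-5-7 → obeys
(c) 2-3-4-6 → obeys
(d) 1-2-5-7 → obeys
(e) 8-1-3 → violates

4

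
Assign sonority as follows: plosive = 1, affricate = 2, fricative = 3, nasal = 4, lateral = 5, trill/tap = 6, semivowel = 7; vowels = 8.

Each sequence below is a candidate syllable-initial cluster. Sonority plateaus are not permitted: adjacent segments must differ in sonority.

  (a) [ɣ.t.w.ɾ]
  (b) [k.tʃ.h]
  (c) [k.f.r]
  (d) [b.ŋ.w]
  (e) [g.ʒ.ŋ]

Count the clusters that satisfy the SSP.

(a) sonority 3-1-7-6: ill-formed.
(b) sonority 1-2-3: well-formed.
(c) sonority 1-3-6: well-formed.
(d) sonority 1-4-7: well-formed.
(e) sonority 1-3-4: well-formed.

4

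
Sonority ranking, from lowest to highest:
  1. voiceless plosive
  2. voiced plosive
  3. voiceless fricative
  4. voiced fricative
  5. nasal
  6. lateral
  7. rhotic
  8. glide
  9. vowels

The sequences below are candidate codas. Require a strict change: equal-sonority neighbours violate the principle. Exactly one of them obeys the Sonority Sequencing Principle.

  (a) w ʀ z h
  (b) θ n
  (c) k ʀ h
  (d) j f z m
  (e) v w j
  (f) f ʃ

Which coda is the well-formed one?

a

(a) 8-7-4-3 → obeys
(b) 3-5 → violates
(c) 1-7-3 → violates
(d) 8-3-4-5 → violates
(e) 4-8-8 → violates
(f) 3-3 → violates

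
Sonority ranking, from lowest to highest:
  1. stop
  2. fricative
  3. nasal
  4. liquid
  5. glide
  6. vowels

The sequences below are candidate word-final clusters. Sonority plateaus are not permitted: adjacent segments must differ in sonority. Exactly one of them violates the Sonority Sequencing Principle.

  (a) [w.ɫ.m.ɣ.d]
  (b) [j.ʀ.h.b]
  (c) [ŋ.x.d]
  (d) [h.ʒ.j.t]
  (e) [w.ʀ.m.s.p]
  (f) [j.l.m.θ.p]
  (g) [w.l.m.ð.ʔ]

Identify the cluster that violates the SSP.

(a) [w.ɫ.m.ɣ.d]: profile 5-4-3-2-1 — obeys.
(b) [j.ʀ.h.b]: profile 5-4-2-1 — obeys.
(c) [ŋ.x.d]: profile 3-2-1 — obeys.
(d) [h.ʒ.j.t]: profile 2-2-5-1 — violates.
(e) [w.ʀ.m.s.p]: profile 5-4-3-2-1 — obeys.
(f) [j.l.m.θ.p]: profile 5-4-3-2-1 — obeys.
(g) [w.l.m.ð.ʔ]: profile 5-4-3-2-1 — obeys.

d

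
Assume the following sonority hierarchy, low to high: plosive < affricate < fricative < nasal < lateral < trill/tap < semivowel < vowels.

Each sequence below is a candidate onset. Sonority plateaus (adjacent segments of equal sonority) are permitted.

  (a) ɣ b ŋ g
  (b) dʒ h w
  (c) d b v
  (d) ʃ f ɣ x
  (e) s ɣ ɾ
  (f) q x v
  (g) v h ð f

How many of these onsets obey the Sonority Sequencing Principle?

(a) sonority 3-1-4-1: ill-formed.
(b) sonority 2-3-7: well-formed.
(c) sonority 1-1-3: well-formed.
(d) sonority 3-3-3-3: well-formed.
(e) sonority 3-3-6: well-formed.
(f) sonority 1-3-3: well-formed.
(g) sonority 3-3-3-3: well-formed.

6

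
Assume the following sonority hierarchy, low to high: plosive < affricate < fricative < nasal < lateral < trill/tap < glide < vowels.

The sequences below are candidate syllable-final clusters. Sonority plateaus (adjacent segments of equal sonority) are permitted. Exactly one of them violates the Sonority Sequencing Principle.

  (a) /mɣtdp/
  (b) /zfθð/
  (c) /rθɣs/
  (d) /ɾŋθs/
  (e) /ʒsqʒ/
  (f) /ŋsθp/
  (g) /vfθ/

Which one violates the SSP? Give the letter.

e

(a) sonority 4-3-1-1-1: well-formed.
(b) sonority 3-3-3-3: well-formed.
(c) sonority 6-3-3-3: well-formed.
(d) sonority 6-4-3-3: well-formed.
(e) sonority 3-3-1-3: ill-formed.
(f) sonority 4-3-3-1: well-formed.
(g) sonority 3-3-3: well-formed.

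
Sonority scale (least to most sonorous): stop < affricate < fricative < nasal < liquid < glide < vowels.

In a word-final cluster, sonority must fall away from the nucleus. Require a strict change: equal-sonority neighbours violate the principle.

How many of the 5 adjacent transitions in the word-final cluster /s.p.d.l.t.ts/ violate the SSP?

3

/s/ is a fricative (sonority 3).
/p/ is a stop (sonority 1).
/d/ is a stop (sonority 1).
/l/ is a liquid (sonority 5).
/t/ is a stop (sonority 1).
/ts/ is an affricate (sonority 2).
/s/→/p/: 3→1 (falls) — ok.
/p/→/d/: 1→1 (plateau) — violation.
/d/→/l/: 1→5 (does not fall) — violation.
/l/→/t/: 5→1 (falls) — ok.
/t/→/ts/: 1→2 (does not fall) — violation.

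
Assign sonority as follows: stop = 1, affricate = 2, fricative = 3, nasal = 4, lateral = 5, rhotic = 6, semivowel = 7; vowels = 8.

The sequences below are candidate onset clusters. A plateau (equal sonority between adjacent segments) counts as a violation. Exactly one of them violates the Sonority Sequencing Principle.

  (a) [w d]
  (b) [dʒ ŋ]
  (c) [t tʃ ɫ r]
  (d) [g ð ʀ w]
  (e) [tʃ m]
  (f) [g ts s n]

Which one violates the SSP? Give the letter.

(a) 7-1 → violates
(b) 2-4 → obeys
(c) 1-2-5-6 → obeys
(d) 1-3-6-7 → obeys
(e) 2-4 → obeys
(f) 1-2-3-4 → obeys

a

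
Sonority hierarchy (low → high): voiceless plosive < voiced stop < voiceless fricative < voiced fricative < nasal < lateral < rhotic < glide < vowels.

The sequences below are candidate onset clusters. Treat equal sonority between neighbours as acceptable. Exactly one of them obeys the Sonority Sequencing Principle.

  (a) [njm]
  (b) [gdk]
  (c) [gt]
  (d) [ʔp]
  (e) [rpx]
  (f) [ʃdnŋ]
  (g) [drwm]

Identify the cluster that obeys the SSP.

(a) 5-8-5 → violates
(b) 2-2-1 → violates
(c) 2-1 → violates
(d) 1-1 → obeys
(e) 7-1-3 → violates
(f) 3-2-5-5 → violates
(g) 2-7-8-5 → violates

d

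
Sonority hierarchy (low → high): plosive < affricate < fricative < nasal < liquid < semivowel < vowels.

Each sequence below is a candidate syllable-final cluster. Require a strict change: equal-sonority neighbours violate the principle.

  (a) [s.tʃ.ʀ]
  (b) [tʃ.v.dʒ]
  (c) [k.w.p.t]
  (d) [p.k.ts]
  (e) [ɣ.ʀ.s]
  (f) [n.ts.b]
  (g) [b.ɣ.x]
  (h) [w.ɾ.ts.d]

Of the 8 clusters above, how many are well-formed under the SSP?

2

(a) sonority 3-2-5: ill-formed.
(b) sonority 2-3-2: ill-formed.
(c) sonority 1-6-1-1: ill-formed.
(d) sonority 1-1-2: ill-formed.
(e) sonority 3-5-3: ill-formed.
(f) sonority 4-2-1: well-formed.
(g) sonority 1-3-3: ill-formed.
(h) sonority 6-5-2-1: well-formed.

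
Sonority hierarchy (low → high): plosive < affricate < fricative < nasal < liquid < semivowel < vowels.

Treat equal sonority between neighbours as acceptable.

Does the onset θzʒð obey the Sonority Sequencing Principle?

/θ/ is a fricative (sonority 3).
/z/ is a fricative (sonority 3).
/ʒ/ is a fricative (sonority 3).
/ð/ is a fricative (sonority 3).
The profile 3-3-3-3 is non-decreasing (plateaus allowed), so the onset satisfies the SSP.

yes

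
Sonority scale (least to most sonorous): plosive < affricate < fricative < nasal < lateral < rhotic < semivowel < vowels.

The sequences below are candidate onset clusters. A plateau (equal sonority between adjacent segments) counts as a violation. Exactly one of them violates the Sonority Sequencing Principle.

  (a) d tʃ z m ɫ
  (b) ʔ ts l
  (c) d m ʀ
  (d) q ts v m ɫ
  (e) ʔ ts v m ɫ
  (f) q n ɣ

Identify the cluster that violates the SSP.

(a) 1-2-3-4-5 → obeys
(b) 1-2-5 → obeys
(c) 1-4-6 → obeys
(d) 1-2-3-4-5 → obeys
(e) 1-2-3-4-5 → obeys
(f) 1-4-3 → violates

f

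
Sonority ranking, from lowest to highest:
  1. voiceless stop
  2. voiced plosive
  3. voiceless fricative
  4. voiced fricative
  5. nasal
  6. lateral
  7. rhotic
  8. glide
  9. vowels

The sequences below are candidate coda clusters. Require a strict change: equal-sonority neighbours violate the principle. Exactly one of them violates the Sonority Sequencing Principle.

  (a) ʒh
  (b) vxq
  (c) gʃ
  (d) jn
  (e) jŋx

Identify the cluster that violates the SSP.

c

(a) ʒh: profile 4-3 — obeys.
(b) vxq: profile 4-3-1 — obeys.
(c) gʃ: profile 2-3 — violates.
(d) jn: profile 8-5 — obeys.
(e) jŋx: profile 8-5-3 — obeys.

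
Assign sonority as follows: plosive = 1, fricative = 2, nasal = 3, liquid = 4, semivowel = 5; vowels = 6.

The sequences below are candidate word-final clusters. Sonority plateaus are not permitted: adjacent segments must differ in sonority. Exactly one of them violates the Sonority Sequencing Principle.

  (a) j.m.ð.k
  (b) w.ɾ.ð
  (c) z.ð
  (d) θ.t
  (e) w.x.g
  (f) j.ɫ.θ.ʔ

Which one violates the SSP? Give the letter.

c

(a) sonority 5-3-2-1: well-formed.
(b) sonority 5-4-2: well-formed.
(c) sonority 2-2: ill-formed.
(d) sonority 2-1: well-formed.
(e) sonority 5-2-1: well-formed.
(f) sonority 5-4-2-1: well-formed.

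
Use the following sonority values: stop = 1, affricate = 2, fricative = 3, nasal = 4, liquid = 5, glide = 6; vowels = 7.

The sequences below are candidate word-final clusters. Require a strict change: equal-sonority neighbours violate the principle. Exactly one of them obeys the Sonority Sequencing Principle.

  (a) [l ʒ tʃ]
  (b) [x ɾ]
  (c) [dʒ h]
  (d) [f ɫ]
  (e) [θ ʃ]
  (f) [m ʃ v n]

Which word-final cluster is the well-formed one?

(a) [l ʒ tʃ]: profile 5-3-2 — obeys.
(b) [x ɾ]: profile 3-5 — violates.
(c) [dʒ h]: profile 2-3 — violates.
(d) [f ɫ]: profile 3-5 — violates.
(e) [θ ʃ]: profile 3-3 — violates.
(f) [m ʃ v n]: profile 4-3-3-4 — violates.

a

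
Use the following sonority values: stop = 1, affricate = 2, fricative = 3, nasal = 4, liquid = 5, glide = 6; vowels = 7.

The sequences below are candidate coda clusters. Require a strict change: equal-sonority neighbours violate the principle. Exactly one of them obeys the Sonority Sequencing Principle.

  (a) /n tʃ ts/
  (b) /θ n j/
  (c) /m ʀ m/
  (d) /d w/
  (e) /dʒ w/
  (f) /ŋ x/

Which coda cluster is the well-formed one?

(a) sonority 4-2-2: ill-formed.
(b) sonority 3-4-6: ill-formed.
(c) sonority 4-5-4: ill-formed.
(d) sonority 1-6: ill-formed.
(e) sonority 2-6: ill-formed.
(f) sonority 4-3: well-formed.

f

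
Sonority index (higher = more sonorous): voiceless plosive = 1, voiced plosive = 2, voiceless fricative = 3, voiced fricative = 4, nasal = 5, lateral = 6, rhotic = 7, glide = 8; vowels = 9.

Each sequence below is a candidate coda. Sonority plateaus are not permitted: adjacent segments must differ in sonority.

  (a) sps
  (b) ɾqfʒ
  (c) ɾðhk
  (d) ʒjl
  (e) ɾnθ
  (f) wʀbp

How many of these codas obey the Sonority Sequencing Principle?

(a) 3-1-3 → violates
(b) 7-1-3-4 → violates
(c) 7-4-3-1 → obeys
(d) 4-8-6 → violates
(e) 7-5-3 → obeys
(f) 8-7-2-1 → obeys

3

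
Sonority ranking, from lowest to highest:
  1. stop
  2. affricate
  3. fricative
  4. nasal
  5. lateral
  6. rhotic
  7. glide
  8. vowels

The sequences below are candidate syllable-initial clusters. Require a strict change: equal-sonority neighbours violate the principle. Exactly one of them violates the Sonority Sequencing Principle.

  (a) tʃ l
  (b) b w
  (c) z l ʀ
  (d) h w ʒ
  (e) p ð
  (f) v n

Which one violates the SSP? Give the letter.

d

(a) tʃ l: profile 2-5 — obeys.
(b) b w: profile 1-7 — obeys.
(c) z l ʀ: profile 3-5-6 — obeys.
(d) h w ʒ: profile 3-7-3 — violates.
(e) p ð: profile 1-3 — obeys.
(f) v n: profile 3-4 — obeys.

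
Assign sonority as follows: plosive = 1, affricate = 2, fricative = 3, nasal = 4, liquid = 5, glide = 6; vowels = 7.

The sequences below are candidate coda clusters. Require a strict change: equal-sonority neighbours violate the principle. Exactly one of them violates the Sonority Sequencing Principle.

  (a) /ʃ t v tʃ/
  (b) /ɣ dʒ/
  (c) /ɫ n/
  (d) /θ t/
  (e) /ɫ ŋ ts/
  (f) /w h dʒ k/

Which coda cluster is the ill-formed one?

a

(a) sonority 3-1-3-2: ill-formed.
(b) sonority 3-2: well-formed.
(c) sonority 5-4: well-formed.
(d) sonority 3-1: well-formed.
(e) sonority 5-4-2: well-formed.
(f) sonority 6-3-2-1: well-formed.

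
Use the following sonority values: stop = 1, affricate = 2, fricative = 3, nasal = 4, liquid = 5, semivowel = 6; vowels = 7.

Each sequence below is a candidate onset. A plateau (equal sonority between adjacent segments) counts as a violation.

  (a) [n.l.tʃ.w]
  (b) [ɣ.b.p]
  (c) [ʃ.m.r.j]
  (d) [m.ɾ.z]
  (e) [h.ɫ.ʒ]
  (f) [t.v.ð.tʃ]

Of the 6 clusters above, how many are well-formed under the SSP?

1

(a) sonority 4-5-2-6: ill-formed.
(b) sonority 3-1-1: ill-formed.
(c) sonority 3-4-5-6: well-formed.
(d) sonority 4-5-3: ill-formed.
(e) sonority 3-5-3: ill-formed.
(f) sonority 1-3-3-2: ill-formed.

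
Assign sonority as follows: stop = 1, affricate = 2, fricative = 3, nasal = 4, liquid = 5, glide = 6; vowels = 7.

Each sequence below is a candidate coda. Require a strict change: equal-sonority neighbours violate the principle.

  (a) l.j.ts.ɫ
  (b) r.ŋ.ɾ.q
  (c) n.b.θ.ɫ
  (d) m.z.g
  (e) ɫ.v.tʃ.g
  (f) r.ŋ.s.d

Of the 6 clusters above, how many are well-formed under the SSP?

(a) 5-6-2-5 → violates
(b) 5-4-5-1 → violates
(c) 4-1-3-5 → violates
(d) 4-3-1 → obeys
(e) 5-3-2-1 → obeys
(f) 5-4-3-1 → obeys

3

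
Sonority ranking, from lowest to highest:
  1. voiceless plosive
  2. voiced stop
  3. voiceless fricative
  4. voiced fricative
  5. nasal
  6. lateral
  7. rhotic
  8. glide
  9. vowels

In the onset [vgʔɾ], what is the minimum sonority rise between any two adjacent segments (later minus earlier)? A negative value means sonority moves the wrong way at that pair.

-2

/v/ — voiced fricative, sonority 4.
/g/ — voiced stop, sonority 2.
/ʔ/ — voiceless plosive, sonority 1.
/ɾ/ — rhotic, sonority 7.
/v/→/g/: change -2.
/g/→/ʔ/: change -1.
/ʔ/→/ɾ/: change +6.
Minimum = -2.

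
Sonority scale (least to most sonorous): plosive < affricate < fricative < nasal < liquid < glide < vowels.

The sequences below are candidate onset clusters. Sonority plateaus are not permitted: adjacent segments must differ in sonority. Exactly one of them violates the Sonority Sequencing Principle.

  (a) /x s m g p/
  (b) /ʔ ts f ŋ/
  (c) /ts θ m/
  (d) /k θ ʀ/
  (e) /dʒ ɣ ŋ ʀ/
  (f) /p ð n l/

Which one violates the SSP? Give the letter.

a

(a) sonority 3-3-4-1-1: ill-formed.
(b) sonority 1-2-3-4: well-formed.
(c) sonority 2-3-4: well-formed.
(d) sonority 1-3-5: well-formed.
(e) sonority 2-3-4-5: well-formed.
(f) sonority 1-3-4-5: well-formed.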